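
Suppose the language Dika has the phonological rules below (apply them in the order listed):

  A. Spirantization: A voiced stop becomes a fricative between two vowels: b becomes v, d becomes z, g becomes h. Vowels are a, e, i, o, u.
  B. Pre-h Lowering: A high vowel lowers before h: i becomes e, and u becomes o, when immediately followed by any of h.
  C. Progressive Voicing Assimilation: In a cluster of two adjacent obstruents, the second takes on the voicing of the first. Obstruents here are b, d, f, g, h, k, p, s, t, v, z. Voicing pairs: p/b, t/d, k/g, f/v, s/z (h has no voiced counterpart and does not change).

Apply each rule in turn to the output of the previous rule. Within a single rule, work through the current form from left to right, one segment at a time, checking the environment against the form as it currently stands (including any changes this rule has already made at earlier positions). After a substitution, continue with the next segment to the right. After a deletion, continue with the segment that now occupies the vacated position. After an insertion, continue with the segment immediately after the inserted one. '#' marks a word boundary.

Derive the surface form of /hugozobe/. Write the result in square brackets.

A Spirantization: [hugozobe] → [huhozove]
B Pre-h Lowering: [huhozove] → [hohozove]
C Progressive Voicing Assimilation: no change — [hohozove]

[hohozove]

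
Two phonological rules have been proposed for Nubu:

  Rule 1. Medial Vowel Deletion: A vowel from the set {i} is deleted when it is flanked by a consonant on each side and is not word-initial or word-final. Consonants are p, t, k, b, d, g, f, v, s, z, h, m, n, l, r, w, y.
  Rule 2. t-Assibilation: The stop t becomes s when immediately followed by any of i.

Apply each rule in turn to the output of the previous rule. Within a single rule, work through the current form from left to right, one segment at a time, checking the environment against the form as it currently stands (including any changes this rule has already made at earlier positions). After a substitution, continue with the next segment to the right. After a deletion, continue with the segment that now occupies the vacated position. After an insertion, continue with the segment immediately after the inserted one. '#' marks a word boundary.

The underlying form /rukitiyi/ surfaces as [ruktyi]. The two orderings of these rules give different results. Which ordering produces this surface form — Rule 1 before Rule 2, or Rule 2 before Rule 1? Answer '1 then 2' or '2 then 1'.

1 then 2

Order 1 then 2:
  1 Medial Vowel Deletion: [rukitiyi] → [ruktyi]
  2 t-Assibilation: no change — [ruktyi]
  result: [ruktyi]
Order 2 then 1:
  2 t-Assibilation: [rukitiyi] → [rukisiyi]
  1 Medial Vowel Deletion: [rukisiyi] → [ruksyi]
  result: [ruksyi]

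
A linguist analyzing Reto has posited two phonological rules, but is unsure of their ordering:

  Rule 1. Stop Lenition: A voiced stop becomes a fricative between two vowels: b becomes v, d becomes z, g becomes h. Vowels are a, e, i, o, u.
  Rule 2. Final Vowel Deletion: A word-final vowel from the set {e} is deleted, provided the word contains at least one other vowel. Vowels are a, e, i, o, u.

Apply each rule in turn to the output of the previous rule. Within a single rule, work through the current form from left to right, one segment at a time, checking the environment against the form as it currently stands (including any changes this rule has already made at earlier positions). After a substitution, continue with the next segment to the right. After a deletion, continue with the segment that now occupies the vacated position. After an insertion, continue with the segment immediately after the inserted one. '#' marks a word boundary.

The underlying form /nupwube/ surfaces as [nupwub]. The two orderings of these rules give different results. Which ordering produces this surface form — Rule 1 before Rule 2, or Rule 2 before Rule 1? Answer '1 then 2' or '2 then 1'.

2 then 1

Order 1 then 2:
  1 Stop Lenition: [nupwube] → [nupwuve]
  2 Final Vowel Deletion: [nupwuve] → [nupwuv]
  result: [nupwuv]
Order 2 then 1:
  2 Final Vowel Deletion: [nupwube] → [nupwub]
  1 Stop Lenition: no change — [nupwub]
  result: [nupwub]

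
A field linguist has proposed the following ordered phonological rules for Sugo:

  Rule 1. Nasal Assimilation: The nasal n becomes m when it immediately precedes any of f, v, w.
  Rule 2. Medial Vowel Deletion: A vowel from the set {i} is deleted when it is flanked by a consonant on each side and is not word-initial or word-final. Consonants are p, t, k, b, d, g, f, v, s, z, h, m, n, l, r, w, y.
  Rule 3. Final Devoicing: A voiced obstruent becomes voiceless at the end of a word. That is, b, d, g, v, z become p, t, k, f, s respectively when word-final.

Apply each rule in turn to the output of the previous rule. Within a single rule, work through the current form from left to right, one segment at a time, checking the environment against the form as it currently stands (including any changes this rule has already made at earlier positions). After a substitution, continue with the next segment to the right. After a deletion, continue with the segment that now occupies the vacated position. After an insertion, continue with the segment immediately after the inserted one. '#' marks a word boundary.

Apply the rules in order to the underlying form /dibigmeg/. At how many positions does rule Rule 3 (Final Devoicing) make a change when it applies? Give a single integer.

1

Rule 1 Nasal Assimilation: no change — [dibigmeg]
Rule 2 Medial Vowel Deletion: [dibigmeg] → [dbgmeg]
Rule 3 Final Devoicing: [dbgmeg] → [dbgmek]
Rule Rule 3 changed 1 position(s).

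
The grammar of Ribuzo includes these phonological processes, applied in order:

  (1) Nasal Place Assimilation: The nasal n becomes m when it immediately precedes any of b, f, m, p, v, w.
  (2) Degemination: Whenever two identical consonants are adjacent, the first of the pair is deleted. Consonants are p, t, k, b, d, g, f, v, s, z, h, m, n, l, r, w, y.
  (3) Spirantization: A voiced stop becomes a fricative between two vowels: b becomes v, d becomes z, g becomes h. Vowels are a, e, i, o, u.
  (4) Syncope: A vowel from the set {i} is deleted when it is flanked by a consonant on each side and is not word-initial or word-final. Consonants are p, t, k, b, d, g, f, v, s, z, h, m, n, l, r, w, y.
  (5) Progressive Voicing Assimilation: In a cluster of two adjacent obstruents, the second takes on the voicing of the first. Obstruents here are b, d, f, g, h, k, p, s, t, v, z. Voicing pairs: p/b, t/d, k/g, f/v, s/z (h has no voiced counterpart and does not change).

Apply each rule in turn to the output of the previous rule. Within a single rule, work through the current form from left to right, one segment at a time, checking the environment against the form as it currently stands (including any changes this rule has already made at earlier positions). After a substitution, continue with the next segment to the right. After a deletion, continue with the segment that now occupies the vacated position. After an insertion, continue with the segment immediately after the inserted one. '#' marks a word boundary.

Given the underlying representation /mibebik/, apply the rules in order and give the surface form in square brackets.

[mvevg]

(1) Nasal Place Assimilation: no change — [mibebik]
(2) Degemination: no change — [mibebik]
(3) Spirantization: [mibebik] → [mivevik]
(4) Syncope: [mivevik] → [mvevk]
(5) Progressive Voicing Assimilation: [mvevk] → [mvevg]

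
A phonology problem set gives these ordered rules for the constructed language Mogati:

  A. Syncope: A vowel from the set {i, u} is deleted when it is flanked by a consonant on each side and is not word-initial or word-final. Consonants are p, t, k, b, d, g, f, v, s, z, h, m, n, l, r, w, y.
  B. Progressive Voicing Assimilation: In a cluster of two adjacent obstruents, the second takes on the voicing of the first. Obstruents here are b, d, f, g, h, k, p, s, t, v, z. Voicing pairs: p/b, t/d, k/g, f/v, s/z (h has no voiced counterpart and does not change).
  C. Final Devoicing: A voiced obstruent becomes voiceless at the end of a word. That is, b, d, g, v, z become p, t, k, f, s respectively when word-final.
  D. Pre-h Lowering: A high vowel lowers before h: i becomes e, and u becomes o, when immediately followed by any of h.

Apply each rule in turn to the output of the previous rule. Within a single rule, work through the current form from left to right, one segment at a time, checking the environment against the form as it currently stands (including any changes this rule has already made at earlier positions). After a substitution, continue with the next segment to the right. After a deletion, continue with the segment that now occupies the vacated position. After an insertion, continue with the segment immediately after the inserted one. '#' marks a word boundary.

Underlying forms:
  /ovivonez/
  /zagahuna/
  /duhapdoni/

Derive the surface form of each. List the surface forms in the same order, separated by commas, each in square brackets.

/ovivonez/:
  A Syncope: [ovivonez] → [ovvonez]
  B Progressive Voicing Assimilation: no change — [ovvonez]
  C Final Devoicing: [ovvonez] → [ovvones]
  D Pre-h Lowering: no change — [ovvones]
/zagahuna/:
  A Syncope: [zagahuna] → [zagahna]
  B Progressive Voicing Assimilation: no change — [zagahna]
  C Final Devoicing: no change — [zagahna]
  D Pre-h Lowering: no change — [zagahna]
/duhapdoni/:
  A Syncope: [duhapdoni] → [dhapdoni]
  B Progressive Voicing Assimilation: [dhapdoni] → [dhaptoni]
  C Final Devoicing: no change — [dhaptoni]
  D Pre-h Lowering: no change — [dhaptoni]

[ovvones], [zagahna], [dhaptoni]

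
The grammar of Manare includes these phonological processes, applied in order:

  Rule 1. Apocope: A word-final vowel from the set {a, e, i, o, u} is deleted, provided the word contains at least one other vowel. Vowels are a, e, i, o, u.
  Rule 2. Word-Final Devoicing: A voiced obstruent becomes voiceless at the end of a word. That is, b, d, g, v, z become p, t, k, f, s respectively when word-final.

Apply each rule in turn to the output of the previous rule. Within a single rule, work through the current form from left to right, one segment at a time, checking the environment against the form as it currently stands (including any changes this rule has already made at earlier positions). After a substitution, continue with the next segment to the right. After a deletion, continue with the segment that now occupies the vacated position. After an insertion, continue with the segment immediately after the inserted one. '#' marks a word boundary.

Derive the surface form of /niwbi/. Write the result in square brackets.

Rule 1 Apocope: [niwbi] → [niwb]
Rule 2 Word-Final Devoicing: [niwb] → [niwp]

[niwp]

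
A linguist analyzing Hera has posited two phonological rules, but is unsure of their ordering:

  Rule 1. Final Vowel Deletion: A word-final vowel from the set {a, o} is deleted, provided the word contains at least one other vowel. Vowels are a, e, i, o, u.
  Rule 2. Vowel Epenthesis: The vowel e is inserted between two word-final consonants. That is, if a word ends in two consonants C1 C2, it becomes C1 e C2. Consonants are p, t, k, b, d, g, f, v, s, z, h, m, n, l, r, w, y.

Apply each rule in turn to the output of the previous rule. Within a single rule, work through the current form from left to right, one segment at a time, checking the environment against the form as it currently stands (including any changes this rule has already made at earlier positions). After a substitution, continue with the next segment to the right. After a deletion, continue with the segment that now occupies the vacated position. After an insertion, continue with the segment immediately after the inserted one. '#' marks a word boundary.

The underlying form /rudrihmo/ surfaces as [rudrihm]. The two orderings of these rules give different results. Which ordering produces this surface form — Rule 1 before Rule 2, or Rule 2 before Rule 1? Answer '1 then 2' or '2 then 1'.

2 then 1

Order 1 then 2:
  1 Final Vowel Deletion: [rudrihmo] → [rudrihm]
  2 Vowel Epenthesis: [rudrihm] → [rudrihem]
  result: [rudrihem]
Order 2 then 1:
  2 Vowel Epenthesis: no change — [rudrihmo]
  1 Final Vowel Deletion: [rudrihmo] → [rudrihm]
  result: [rudrihm]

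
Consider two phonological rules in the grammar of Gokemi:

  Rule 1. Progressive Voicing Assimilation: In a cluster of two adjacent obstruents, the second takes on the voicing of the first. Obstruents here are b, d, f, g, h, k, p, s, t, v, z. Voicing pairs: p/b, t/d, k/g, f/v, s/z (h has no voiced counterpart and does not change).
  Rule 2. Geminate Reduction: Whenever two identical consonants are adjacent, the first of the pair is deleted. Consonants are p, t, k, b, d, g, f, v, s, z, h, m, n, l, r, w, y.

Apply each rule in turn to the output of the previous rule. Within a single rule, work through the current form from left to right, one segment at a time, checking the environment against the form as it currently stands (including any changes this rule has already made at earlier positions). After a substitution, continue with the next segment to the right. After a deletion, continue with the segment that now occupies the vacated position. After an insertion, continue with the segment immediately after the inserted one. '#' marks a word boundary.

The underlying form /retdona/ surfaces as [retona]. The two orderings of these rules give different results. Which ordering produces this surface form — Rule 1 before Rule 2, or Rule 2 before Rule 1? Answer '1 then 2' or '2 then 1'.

Order 1 then 2:
  1 Progressive Voicing Assimilation: [retdona] → [rettona]
  2 Geminate Reduction: [rettona] → [retona]
  result: [retona]
Order 2 then 1:
  2 Geminate Reduction: no change — [retdona]
  1 Progressive Voicing Assimilation: [retdona] → [rettona]
  result: [rettona]

1 then 2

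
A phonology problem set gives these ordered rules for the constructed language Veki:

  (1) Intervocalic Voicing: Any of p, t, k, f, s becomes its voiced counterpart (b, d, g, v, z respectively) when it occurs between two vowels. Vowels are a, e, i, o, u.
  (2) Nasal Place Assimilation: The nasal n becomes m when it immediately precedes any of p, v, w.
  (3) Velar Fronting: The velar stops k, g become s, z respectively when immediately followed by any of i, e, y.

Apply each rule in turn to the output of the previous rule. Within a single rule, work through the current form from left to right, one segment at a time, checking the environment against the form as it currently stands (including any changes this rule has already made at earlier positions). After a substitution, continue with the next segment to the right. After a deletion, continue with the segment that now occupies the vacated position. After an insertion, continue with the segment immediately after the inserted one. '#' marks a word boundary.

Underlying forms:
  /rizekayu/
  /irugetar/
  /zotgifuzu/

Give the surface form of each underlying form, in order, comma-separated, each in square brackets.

/rizekayu/:
  (1) Intervocalic Voicing: [rizekayu] → [rizegayu]
  (2) Nasal Place Assimilation: no change — [rizegayu]
  (3) Velar Fronting: no change — [rizegayu]
/irugetar/:
  (1) Intervocalic Voicing: [irugetar] → [irugedar]
  (2) Nasal Place Assimilation: no change — [irugedar]
  (3) Velar Fronting: [irugedar] → [iruzedar]
/zotgifuzu/:
  (1) Intervocalic Voicing: [zotgifuzu] → [zotgivuzu]
  (2) Nasal Place Assimilation: no change — [zotgivuzu]
  (3) Velar Fronting: [zotgivuzu] → [zotzivuzu]

[rizegayu], [iruzedar], [zotzivuzu]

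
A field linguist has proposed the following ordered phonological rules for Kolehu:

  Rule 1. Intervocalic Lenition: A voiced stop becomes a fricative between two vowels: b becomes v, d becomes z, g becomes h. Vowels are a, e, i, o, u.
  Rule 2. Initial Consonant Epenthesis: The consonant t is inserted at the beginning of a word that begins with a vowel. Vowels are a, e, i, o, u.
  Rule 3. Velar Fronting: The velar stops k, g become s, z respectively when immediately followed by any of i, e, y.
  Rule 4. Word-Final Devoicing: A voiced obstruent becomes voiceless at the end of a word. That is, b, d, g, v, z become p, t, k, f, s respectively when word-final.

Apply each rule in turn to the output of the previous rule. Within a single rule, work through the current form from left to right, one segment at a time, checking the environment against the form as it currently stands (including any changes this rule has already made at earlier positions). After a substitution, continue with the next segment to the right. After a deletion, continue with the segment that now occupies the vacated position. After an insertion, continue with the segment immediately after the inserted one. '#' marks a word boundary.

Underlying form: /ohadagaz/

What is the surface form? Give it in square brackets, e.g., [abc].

[tohazahas]

Rule 1 Intervocalic Lenition: [ohadagaz] → [ohazahaz]
Rule 2 Initial Consonant Epenthesis: [ohazahaz] → [tohazahaz]
Rule 3 Velar Fronting: no change — [tohazahaz]
Rule 4 Word-Final Devoicing: [tohazahaz] → [tohazahas]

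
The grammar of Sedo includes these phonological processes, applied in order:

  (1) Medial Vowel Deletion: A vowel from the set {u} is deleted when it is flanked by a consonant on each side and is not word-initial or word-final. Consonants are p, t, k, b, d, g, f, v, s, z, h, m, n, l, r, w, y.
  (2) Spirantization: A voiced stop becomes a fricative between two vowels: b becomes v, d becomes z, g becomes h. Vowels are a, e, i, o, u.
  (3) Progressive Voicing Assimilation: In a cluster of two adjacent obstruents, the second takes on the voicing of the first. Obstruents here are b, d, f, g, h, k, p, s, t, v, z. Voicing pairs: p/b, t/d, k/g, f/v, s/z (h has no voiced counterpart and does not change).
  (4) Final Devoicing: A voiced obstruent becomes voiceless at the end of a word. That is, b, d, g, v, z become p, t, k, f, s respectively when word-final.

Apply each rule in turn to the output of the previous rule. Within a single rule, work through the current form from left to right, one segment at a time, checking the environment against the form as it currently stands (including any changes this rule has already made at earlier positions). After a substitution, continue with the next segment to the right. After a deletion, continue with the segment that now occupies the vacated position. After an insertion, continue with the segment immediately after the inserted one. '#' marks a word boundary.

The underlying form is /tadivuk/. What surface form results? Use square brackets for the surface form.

[tazivk]

(1) Medial Vowel Deletion: [tadivuk] → [tadivk]
(2) Spirantization: [tadivk] → [tazivk]
(3) Progressive Voicing Assimilation: [tazivk] → [tazivg]
(4) Final Devoicing: [tazivg] → [tazivk]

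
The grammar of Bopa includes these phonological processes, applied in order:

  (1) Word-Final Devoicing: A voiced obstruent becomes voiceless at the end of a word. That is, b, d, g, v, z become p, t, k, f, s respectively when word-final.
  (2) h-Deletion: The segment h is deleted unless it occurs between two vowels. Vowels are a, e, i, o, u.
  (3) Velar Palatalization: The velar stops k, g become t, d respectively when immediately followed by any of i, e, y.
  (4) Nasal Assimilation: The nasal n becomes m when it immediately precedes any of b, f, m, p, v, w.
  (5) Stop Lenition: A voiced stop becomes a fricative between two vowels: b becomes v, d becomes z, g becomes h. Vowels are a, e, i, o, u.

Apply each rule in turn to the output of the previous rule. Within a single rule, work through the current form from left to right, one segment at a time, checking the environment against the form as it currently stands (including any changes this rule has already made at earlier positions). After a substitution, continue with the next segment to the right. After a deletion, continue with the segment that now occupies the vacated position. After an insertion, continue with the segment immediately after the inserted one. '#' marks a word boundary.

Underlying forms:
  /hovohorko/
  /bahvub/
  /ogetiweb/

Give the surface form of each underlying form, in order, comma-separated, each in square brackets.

[ovohorko], [bavup], [ozetiwep]

/hovohorko/:
  (1) Word-Final Devoicing: no change — [hovohorko]
  (2) h-Deletion: [hovohorko] → [ovohorko]
  (3) Velar Palatalization: no change — [ovohorko]
  (4) Nasal Assimilation: no change — [ovohorko]
  (5) Stop Lenition: no change — [ovohorko]
/bahvub/:
  (1) Word-Final Devoicing: [bahvub] → [bahvup]
  (2) h-Deletion: [bahvup] → [bavup]
  (3) Velar Palatalization: no change — [bavup]
  (4) Nasal Assimilation: no change — [bavup]
  (5) Stop Lenition: no change — [bavup]
/ogetiweb/:
  (1) Word-Final Devoicing: [ogetiweb] → [ogetiwep]
  (2) h-Deletion: no change — [ogetiwep]
  (3) Velar Palatalization: [ogetiwep] → [odetiwep]
  (4) Nasal Assimilation: no change — [odetiwep]
  (5) Stop Lenition: [odetiwep] → [ozetiwep]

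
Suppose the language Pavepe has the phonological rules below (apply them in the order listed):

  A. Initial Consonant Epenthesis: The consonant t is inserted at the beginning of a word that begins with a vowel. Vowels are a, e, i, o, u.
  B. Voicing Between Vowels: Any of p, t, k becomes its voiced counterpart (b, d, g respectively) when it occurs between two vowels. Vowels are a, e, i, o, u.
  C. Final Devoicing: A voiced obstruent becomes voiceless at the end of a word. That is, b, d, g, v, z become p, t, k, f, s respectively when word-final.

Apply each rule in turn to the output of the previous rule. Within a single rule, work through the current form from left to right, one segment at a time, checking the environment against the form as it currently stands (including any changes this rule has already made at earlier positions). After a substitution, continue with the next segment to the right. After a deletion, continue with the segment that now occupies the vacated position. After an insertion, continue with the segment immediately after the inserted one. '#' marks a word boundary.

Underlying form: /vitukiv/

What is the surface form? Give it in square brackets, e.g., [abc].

A Initial Consonant Epenthesis: no change — [vitukiv]
B Voicing Between Vowels: [vitukiv] → [vidugiv]
C Final Devoicing: [vidugiv] → [vidugif]

[vidugif]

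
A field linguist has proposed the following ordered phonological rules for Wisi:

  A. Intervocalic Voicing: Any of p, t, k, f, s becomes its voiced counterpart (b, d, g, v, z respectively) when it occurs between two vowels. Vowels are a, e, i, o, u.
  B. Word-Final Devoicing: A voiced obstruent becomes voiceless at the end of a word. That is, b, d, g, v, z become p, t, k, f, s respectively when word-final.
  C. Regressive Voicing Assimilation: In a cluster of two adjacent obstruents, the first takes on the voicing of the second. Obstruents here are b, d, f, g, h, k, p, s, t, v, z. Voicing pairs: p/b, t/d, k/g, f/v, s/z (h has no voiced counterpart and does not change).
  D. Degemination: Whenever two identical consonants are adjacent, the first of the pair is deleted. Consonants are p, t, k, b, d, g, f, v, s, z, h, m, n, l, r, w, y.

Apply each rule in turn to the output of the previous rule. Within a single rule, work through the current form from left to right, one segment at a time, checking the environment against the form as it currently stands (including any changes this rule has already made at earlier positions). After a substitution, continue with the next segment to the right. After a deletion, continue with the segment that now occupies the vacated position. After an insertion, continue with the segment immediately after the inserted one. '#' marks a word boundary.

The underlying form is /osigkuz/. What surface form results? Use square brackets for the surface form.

[ozikus]

A Intervocalic Voicing: [osigkuz] → [ozigkuz]
B Word-Final Devoicing: [ozigkuz] → [ozigkus]
C Regressive Voicing Assimilation: [ozigkus] → [ozikkus]
D Degemination: [ozikkus] → [ozikus]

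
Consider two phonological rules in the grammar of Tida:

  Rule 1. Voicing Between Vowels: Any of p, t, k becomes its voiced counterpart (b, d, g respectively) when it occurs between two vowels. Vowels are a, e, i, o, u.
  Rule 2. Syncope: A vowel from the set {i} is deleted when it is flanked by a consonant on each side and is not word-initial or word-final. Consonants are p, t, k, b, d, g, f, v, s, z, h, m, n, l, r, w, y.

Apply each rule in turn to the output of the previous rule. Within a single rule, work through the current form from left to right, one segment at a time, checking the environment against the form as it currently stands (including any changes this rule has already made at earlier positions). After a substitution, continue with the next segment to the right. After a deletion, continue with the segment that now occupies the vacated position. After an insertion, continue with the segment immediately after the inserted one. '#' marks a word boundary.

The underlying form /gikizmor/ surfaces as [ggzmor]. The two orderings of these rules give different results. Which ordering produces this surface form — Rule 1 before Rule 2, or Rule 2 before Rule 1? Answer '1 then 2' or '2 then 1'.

Order 1 then 2:
  1 Voicing Between Vowels: [gikizmor] → [gigizmor]
  2 Syncope: [gigizmor] → [ggzmor]
  result: [ggzmor]
Order 2 then 1:
  2 Syncope: [gikizmor] → [gkzmor]
  1 Voicing Between Vowels: no change — [gkzmor]
  result: [gkzmor]

1 then 2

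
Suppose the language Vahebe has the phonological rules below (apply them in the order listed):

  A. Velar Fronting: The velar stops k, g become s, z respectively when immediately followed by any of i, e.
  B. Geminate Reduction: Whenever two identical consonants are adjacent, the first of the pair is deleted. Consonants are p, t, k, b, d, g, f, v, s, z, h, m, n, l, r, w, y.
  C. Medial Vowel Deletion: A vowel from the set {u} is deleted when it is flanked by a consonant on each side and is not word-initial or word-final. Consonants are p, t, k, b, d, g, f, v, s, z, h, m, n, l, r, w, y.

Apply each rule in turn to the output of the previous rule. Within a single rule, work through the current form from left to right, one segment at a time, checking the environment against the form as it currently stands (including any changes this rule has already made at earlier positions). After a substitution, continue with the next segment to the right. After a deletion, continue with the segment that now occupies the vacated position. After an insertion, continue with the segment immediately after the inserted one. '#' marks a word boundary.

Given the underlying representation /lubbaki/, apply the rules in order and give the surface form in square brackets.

A Velar Fronting: [lubbaki] → [lubbasi]
B Geminate Reduction: [lubbasi] → [lubasi]
C Medial Vowel Deletion: [lubasi] → [lbasi]

[lbasi]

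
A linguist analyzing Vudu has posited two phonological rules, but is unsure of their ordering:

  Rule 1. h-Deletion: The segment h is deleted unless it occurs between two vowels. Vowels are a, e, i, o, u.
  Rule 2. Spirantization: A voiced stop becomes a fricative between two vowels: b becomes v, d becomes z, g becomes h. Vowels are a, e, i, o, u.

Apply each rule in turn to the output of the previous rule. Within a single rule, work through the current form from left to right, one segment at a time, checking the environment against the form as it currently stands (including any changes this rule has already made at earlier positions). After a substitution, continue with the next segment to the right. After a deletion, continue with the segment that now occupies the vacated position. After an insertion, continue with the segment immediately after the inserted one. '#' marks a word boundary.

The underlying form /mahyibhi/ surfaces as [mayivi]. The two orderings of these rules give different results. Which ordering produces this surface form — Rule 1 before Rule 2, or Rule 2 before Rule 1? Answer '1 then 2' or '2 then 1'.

Order 1 then 2:
  1 h-Deletion: [mahyibhi] → [mayibi]
  2 Spirantization: [mayibi] → [mayivi]
  result: [mayivi]
Order 2 then 1:
  2 Spirantization: no change — [mahyibhi]
  1 h-Deletion: [mahyibhi] → [mayibi]
  result: [mayibi]

1 then 2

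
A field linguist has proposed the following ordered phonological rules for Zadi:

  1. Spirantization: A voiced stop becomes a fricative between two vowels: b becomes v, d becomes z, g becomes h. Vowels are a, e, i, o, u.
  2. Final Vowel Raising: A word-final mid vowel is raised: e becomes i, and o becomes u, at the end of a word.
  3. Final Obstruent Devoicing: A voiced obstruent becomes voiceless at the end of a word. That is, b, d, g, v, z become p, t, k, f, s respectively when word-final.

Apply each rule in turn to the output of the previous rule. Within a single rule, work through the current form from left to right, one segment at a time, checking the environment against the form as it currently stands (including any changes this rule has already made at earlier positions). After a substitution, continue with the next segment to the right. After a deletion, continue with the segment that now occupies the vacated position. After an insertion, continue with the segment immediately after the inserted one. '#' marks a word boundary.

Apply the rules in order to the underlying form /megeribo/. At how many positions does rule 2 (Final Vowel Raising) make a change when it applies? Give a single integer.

1 Spirantization: [megeribo] → [meherivo]
2 Final Vowel Raising: [meherivo] → [meherivu]
3 Final Obstruent Devoicing: no change — [meherivu]
Rule 2 changed 1 position(s).

1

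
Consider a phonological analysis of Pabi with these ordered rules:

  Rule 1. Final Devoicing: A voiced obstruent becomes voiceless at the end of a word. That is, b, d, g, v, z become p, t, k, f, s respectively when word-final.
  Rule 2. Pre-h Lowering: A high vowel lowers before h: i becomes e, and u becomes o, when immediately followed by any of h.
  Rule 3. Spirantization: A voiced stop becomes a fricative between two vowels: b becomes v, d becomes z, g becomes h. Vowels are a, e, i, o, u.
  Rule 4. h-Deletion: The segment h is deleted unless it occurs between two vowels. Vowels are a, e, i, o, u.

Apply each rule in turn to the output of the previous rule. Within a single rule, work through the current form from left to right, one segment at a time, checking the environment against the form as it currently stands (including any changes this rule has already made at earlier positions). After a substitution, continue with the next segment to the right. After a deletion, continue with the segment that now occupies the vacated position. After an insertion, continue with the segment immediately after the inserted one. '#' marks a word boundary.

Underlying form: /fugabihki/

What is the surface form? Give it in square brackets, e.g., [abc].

Rule 1 Final Devoicing: no change — [fugabihki]
Rule 2 Pre-h Lowering: [fugabihki] → [fugabehki]
Rule 3 Spirantization: [fugabehki] → [fuhavehki]
Rule 4 h-Deletion: [fuhavehki] → [fuhaveki]

[fuhaveki]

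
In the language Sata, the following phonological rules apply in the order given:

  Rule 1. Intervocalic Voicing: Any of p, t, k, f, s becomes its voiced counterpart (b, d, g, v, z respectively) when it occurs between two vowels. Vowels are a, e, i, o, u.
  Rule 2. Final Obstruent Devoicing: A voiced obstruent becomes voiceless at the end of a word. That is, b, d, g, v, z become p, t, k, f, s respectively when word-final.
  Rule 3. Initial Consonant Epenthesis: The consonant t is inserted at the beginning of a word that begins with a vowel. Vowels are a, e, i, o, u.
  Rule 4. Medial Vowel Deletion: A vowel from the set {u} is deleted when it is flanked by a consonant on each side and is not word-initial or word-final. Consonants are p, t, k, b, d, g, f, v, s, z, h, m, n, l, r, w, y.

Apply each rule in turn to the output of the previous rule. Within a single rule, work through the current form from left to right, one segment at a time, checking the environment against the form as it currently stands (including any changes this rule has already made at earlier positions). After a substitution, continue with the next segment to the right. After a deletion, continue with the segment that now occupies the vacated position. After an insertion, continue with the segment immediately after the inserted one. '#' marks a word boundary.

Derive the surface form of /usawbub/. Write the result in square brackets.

Rule 1 Intervocalic Voicing: [usawbub] → [uzawbub]
Rule 2 Final Obstruent Devoicing: [uzawbub] → [uzawbup]
Rule 3 Initial Consonant Epenthesis: [uzawbup] → [tuzawbup]
Rule 4 Medial Vowel Deletion: [tuzawbup] → [tzawbp]

[tzawbp]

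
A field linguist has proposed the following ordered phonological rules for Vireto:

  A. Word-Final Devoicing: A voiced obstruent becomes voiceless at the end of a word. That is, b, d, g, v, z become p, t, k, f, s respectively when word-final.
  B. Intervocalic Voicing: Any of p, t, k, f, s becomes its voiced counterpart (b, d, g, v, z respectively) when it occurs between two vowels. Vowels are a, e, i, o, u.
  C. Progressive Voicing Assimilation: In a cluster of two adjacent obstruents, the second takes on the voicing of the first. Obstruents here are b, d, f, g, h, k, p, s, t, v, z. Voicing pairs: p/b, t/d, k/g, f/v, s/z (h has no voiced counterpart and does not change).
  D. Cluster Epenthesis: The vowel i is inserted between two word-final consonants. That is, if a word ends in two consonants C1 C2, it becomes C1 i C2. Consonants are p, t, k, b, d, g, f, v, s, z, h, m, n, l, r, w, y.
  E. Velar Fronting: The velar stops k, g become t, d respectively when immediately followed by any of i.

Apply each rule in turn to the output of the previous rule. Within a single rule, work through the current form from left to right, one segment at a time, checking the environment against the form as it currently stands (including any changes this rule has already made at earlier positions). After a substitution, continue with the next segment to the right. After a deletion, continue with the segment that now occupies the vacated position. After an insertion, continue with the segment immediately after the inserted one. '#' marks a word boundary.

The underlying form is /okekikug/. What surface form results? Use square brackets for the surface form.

[ogediguk]

A Word-Final Devoicing: [okekikug] → [okekikuk]
B Intervocalic Voicing: [okekikuk] → [ogegiguk]
C Progressive Voicing Assimilation: no change — [ogegiguk]
D Cluster Epenthesis: no change — [ogegiguk]
E Velar Fronting: [ogegiguk] → [ogediguk]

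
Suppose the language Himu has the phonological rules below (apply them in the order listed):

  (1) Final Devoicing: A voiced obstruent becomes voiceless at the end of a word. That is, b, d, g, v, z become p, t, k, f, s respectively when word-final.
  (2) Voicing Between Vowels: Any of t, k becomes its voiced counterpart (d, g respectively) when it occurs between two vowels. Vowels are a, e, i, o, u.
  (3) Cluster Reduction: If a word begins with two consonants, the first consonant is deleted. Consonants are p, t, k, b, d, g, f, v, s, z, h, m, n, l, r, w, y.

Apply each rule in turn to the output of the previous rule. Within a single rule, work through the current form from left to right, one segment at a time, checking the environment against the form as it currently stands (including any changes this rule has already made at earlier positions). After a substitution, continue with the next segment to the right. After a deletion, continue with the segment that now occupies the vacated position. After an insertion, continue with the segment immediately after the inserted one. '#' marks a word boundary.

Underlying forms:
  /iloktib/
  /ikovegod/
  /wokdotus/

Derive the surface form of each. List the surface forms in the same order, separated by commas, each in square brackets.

[iloktip], [igovegot], [wokdodus]

/iloktib/:
  (1) Final Devoicing: [iloktib] → [iloktip]
  (2) Voicing Between Vowels: no change — [iloktip]
  (3) Cluster Reduction: no change — [iloktip]
/ikovegod/:
  (1) Final Devoicing: [ikovegod] → [ikovegot]
  (2) Voicing Between Vowels: [ikovegot] → [igovegot]
  (3) Cluster Reduction: no change — [igovegot]
/wokdotus/:
  (1) Final Devoicing: no change — [wokdotus]
  (2) Voicing Between Vowels: [wokdotus] → [wokdodus]
  (3) Cluster Reduction: no change — [wokdodus]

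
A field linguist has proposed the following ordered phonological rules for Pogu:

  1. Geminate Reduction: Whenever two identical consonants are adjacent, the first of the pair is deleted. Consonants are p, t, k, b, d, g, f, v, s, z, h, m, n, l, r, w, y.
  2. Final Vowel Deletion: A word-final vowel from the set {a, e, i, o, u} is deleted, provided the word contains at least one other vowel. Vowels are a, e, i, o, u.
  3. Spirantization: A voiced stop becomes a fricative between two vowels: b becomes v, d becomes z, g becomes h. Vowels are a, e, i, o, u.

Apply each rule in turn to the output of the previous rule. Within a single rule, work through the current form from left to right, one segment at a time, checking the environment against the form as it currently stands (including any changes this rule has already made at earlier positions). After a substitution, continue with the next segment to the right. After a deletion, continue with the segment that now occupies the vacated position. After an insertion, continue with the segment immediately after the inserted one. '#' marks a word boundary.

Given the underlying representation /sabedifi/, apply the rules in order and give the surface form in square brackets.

1 Geminate Reduction: no change — [sabedifi]
2 Final Vowel Deletion: [sabedifi] → [sabedif]
3 Spirantization: [sabedif] → [savezif]

[savezif]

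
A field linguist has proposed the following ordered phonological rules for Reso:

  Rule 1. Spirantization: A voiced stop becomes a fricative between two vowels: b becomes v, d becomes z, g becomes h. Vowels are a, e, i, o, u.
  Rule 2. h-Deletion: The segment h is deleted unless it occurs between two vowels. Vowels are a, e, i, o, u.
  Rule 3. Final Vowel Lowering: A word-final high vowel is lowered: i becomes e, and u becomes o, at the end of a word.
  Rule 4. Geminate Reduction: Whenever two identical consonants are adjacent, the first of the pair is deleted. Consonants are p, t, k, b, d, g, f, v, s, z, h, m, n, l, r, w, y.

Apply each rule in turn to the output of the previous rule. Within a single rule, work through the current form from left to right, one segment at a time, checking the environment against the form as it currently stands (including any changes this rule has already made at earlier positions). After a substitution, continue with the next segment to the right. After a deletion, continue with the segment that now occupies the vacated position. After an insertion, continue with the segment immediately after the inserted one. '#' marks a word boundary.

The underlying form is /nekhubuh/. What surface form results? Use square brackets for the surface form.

Rule 1 Spirantization: [nekhubuh] → [nekhuvuh]
Rule 2 h-Deletion: [nekhuvuh] → [nekuvu]
Rule 3 Final Vowel Lowering: [nekuvu] → [nekuvo]
Rule 4 Geminate Reduction: no change — [nekuvo]

[nekuvo]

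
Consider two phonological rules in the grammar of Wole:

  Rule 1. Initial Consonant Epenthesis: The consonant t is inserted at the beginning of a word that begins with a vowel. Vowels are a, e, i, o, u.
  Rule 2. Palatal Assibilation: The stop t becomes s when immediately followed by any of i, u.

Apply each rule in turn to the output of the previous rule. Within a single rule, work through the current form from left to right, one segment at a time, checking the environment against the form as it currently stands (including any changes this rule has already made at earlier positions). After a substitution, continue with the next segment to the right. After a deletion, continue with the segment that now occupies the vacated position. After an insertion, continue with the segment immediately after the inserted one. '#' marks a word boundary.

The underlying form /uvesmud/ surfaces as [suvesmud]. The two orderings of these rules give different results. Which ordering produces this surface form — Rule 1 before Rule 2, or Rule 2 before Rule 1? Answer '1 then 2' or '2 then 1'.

1 then 2

Order 1 then 2:
  1 Initial Consonant Epenthesis: [uvesmud] → [tuvesmud]
  2 Palatal Assibilation: [tuvesmud] → [suvesmud]
  result: [suvesmud]
Order 2 then 1:
  2 Palatal Assibilation: no change — [uvesmud]
  1 Initial Consonant Epenthesis: [uvesmud] → [tuvesmud]
  result: [tuvesmud]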